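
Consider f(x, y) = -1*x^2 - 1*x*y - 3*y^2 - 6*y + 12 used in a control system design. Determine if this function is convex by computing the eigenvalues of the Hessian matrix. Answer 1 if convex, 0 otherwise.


The Hessian of f(x,y) = -1*x^2 - 1*x*y - 3*y^2 - 6*y + 12 is:
H = [[-2, -1], [-1, -6]]
Trace = -2 - 6 = -8
Determinant = -2*-6 - (-1)^2 = 11
Discriminant = (-8)^2 - 4*11 = 20.0
Eigenvalues: lambda_1 = -6.2361, lambda_2 = -1.7639
The function is not convex.

0


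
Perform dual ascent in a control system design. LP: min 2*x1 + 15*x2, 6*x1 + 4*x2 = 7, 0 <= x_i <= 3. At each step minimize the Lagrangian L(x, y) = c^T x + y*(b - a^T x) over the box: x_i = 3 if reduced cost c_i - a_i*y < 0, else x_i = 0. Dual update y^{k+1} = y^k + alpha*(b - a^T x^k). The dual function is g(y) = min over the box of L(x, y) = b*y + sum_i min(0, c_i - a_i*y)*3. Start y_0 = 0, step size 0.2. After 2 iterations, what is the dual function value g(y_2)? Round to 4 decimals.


Dual ascent for LP: min 2*x1 + 15*x2, 6*x1 + 4*x2 = 7, 0 <= x_i <= 3
Step 1: y^k = 0.0, reduced costs: (2.0, 15.0)
  x^k = (0.0, 0.0), subgradient = b - a^T x = 7.0
  y^{k+1} = 0.0 + 0.2*7.0 = 1.4
Step 2: y^k = 1.4, reduced costs: (-6.4, 9.4)
  x^k = (3.0, 0.0), subgradient = b - a^T x = -11.0
  y^{k+1} = 1.4 + 0.2*-11.0 = -0.8
Dual objective at y_2 = -0.8: reduced costs (6.8, 18.2), box minimizer x = (0.0, 0.0)
g(y_2) = b*y + (c1 - a1*y)*x1 + (c2 - a2*y)*x2 = 7*(-0.8) + 6.8*0.0 + 18.2*0.0 = -5.6 + 0.0 + 0.0 = -5.6


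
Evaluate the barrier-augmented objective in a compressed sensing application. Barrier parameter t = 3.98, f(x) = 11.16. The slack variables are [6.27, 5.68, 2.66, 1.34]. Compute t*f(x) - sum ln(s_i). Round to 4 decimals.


Step 1: Compute log-barrier.
ln values: [1.8358, 1.737, 0.9783, 0.2927]
phi = -(1.8358 + 1.737 + 0.9783 + 0.2927) = -4.8437
Step 2: Compute augmented objective.
t*f(x) = 3.98*11.16 = 44.4168
Total = 44.4168 - 4.8437 = 39.5731


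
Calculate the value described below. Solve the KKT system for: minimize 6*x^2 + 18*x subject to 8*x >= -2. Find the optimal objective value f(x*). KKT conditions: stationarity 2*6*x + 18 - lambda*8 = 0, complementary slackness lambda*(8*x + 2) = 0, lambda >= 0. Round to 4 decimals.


Step 1: Try lambda = 0 (constraint inactive).
x_unc = -18/(2*6) = -1.5
Check: 8*-1.5 = -12.0 < -2 -- violated!
Step 2: Constraint must be active: 8*x = -2
x* = -2/8 = -0.25
lambda = (2*6*(-0.25) + 18)/8 = 1.875
Step 3: Compute optimal value.
f(x*) = 6*(-0.25)^2 + 18*(-0.25) = -4.125


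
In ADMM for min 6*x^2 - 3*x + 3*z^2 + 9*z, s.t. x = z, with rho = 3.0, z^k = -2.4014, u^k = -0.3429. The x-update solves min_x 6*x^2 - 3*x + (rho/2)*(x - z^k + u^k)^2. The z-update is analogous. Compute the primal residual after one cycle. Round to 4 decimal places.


ADMM iteration with rho = 3.0, z^k = -2.4014, u^k = -0.3429
Step 1: x-update.
Minimize 6*x^2 - 3*x + (3.0/2)*(x + 2.4014 - 0.3429)^2
FOC: (2*6 + 3.0)*x = 3 + 3.0*(-2.4014 + 0.3429)
x^{k+1} = -0.2117
Step 2: z-update.
Minimize 3*z^2 + 9*z + (3.0/2)*(-0.2117 - z - 0.3429)^2
FOC: (2*3 + 3.0)*z = -9 + 3.0*(-0.2117 - 0.3429)
z^{k+1} = -1.1849
Step 3: u-update.
u^{k+1} = -0.3429 - 0.2117 + 1.1849 = 0.6303
Step 4: Primal residual = |-0.2117 + 1.1849| = 0.9732


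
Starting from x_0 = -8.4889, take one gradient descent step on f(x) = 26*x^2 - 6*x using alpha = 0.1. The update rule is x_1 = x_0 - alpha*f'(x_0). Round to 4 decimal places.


We compute the gradient at x_0 and apply the update.
f'(x) = 52*x - 6
f'(-8.4889) = 52*-8.4889 - 6 = -447.4228
x_1 = -8.4889 - 0.1*-447.4228 = 36.2534


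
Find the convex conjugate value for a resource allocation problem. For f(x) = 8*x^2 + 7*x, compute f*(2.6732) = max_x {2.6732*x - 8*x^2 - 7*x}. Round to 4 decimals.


f*(y) = sup_x {y*x - a*x^2 - b*x} = sup_x {(y-b)*x - a*x^2}
FOC: (y - b) - 2a*x = 0 => x* = (y - b)/(2a)
x* = (2.6732 - 7)/(2*8) = -0.2704
f*(2.6732) = (y-b)^2/(4a) = (2.6732 - 7)^2/(4*8)
= 18.7212/32 = 0.585


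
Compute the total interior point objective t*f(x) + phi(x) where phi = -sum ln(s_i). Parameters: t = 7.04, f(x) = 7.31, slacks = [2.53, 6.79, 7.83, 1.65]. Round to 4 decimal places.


Step 1: Compute log-barrier.
ln values: [0.9282, 1.9155, 2.058, 0.5008]
phi = -(0.9282 + 1.9155 + 2.058 + 0.5008) = -5.4024
Step 2: Compute augmented objective.
t*f(x) = 7.04*7.31 = 51.4624
Total = 51.4624 - 5.4024 = 46.06


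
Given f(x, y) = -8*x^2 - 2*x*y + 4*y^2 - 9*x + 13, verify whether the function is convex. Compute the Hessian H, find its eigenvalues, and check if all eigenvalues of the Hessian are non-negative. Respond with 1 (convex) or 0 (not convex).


The Hessian of f(x,y) = -8*x^2 - 2*x*y + 4*y^2 - 9*x + 13 is:
H = [[-16, -2], [-2, 8]]
Trace = -16 + 8 = -8
Determinant = -16*8 - (-2)^2 = -132
Discriminant = (-8)^2 - 4*-132 = 592.0
Eigenvalues: lambda_1 = -16.1655, lambda_2 = 8.1655
The function is not convex.

0


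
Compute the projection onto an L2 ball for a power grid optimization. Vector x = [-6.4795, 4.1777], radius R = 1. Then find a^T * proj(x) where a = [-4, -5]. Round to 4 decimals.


Step 1: Compute ||x|| (intermediates to 6 decimals).
||x|| = sqrt((-6.4795)^2 + 4.1777^2) = 7.709546
Step 2: Project.
Since ||x|| > R, scale = R/||x|| = 1/7.709546 = 0.129709, proj(x) = scale * x
proj(x) = [-0.840449, 0.541885]
Step 3: Dot product.
a^T * proj(x) = -4*(-0.840449) - 5*0.541885 = 0.6524


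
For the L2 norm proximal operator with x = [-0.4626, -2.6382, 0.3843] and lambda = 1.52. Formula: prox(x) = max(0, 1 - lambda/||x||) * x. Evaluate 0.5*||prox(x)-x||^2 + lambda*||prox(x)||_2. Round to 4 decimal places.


Step 1: Compute ||x||.
||x|| = 2.7059
Step 2: Compute scaling factor.
scale = max(0, 1 - 1.52/2.7059) = 0.4383
Step 3: prox(x) = [-0.2027, -1.1562, 0.1684]
||prox(x)|| = 1.1859
Step 4: Proximal objective.
0.5*||prox-x||^2 = 1.1552
lambda*||prox|| = 1.8026
Total = 2.9577


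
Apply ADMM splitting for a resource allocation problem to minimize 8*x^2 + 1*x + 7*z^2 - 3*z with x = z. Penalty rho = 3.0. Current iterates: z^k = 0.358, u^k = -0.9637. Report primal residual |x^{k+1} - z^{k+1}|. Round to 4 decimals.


ADMM iteration with rho = 3.0, z^k = 0.358, u^k = -0.9637
Step 1: x-update.
Minimize 8*x^2 + 1*x + (3.0/2)*(x - 0.358 - 0.9637)^2
FOC: (2*8 + 3.0)*x = -1 + 3.0*(0.358 + 0.9637)
x^{k+1} = 0.1561
Step 2: z-update.
Minimize 7*z^2 - 3*z + (3.0/2)*(0.1561 - z - 0.9637)^2
FOC: (2*7 + 3.0)*z = 3 + 3.0*(0.1561 - 0.9637)
z^{k+1} = 0.0339
Step 3: u-update.
u^{k+1} = -0.9637 + 0.1561 - 0.0339 = -0.8416
Step 4: Primal residual = |0.1561 - 0.0339| = 0.1221


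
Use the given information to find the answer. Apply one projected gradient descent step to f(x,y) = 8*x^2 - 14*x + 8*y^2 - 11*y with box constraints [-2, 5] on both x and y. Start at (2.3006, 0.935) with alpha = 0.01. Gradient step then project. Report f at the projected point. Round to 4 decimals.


Step 1: Compute gradient at (2.3006, 0.935).
grad_x = 2*8*2.3006 - 14 = 22.8096
grad_y = 2*8*0.935 - 11 = 3.96
Step 2: Gradient step.
x_raw = 2.3006 - 0.01*22.8096 = 2.0725
y_raw = 0.935 - 0.01*3.96 = 0.8954
Step 3: Project onto [-2, 5].
x_proj = clip(2.0725) = 2.0725
y_proj = clip(0.8954) = 0.8954
Step 4: Evaluate f.
f(2.0725, 0.8954) = 1.9117


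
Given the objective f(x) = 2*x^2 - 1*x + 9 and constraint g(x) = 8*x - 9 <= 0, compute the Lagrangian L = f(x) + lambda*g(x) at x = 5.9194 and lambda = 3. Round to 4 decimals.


Step 1: Evaluate f(x).
f(5.9194) = 2*5.9194^2 - 1*5.9194 + 9 = 73.1592
Step 2: Evaluate g(x).
g(5.9194) = 8*5.9194 - 9 = 38.3552
Step 3: Compute Lagrangian.
L = 73.1592 + 3*38.3552 = 188.2248


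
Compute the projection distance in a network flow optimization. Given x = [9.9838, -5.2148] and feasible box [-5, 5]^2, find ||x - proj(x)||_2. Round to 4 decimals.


Project each component onto [-5, 5].
clip(9.9838) = 5.0, clip(-5.2148) = -5.0
Projection = [5.0, -5.0]
Squared diffs: [24.8383, 0.0461]
Distance = sqrt(24.8844) = 4.9884


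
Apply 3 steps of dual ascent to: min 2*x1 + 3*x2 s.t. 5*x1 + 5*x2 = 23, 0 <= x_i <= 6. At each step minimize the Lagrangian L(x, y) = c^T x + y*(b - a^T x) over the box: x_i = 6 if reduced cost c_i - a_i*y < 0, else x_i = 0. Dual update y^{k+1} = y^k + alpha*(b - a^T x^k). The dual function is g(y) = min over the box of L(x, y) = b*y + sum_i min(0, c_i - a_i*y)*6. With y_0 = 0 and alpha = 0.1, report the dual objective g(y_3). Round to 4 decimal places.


Dual ascent for LP: min 2*x1 + 3*x2, 5*x1 + 5*x2 = 23, 0 <= x_i <= 6
Step 1: y^k = 0.0, reduced costs: (2.0, 3.0)
  x^k = (0.0, 0.0), subgradient = b - a^T x = 23.0
  y^{k+1} = 0.0 + 0.1*23.0 = 2.3
Step 2: y^k = 2.3, reduced costs: (-9.5, -8.5)
  x^k = (6.0, 6.0), subgradient = b - a^T x = -37.0
  y^{k+1} = 2.3 + 0.1*-37.0 = -1.4
Step 3: y^k = -1.4, reduced costs: (9.0, 10.0)
  x^k = (0.0, 0.0), subgradient = b - a^T x = 23.0
  y^{k+1} = -1.4 + 0.1*23.0 = 0.9
Dual objective at y_3 = 0.9: reduced costs (-2.5, -1.5), box minimizer x = (6.0, 6.0)
g(y_3) = b*y + (c1 - a1*y)*x1 + (c2 - a2*y)*x2 = 23*0.9 + (-2.5)*6.0 + (-1.5)*6.0 = 20.7 - 15.0 - 9.0 = -3.3


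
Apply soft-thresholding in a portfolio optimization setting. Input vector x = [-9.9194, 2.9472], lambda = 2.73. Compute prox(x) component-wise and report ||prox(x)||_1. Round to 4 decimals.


Soft-thresholding with lambda = 2.73:
prox(-9.9194) = sign(-9.9194)*max(|-9.9194| - 2.73, 0) = -7.1894
prox(2.9472) = sign(2.9472)*max(|2.9472| - 2.73, 0) = 0.2172
prox(x) = [-7.1894, 0.2172]
||prox(x)||_1 = 7.1894 + 0.2172 = 7.4066


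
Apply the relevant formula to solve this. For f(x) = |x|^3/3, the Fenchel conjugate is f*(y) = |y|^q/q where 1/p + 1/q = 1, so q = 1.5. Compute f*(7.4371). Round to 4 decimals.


The conjugate exponent q satisfies 1/p + 1/q = 1.
p = 3, so q = 3/(3 - 1) = 1.5
|y|^q = 7.4371^1.5 = 20.2818
f*(7.4371) = 20.2818 / 1.5 = 13.5212


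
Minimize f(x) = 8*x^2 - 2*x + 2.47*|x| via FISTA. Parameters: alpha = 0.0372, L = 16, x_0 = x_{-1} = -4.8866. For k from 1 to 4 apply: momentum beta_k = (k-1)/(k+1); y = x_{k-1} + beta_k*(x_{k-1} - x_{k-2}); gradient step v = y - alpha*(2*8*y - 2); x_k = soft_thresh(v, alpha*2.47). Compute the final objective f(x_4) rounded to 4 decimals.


FISTA on f(x) = 8*x^2 - 2*x + 2.47*|x|
L = 16, alpha = 0.0372
Iteration 1: beta = 0.0, y = -4.8866 + 0.0*(-4.8866 + 4.8866) = -4.8866
  grad(y) = -80.1856, v = y - alpha*grad = -1.9037
  prox(v) = soft_thresh(-1.9037, 0.0919) = -1.8118
Iteration 2: beta = 0.3333, y = -1.8118 + 0.3333*(-1.8118 + 4.8866) = -0.7869
  grad(y) = -14.5901, v = y - alpha*grad = -0.2441
  prox(v) = soft_thresh(-0.2441, 0.0919) = -0.1522
Iteration 3: beta = 0.5, y = -0.1522 + 0.5*(-0.1522 + 1.8118) = 0.6775
  grad(y) = 8.8406, v = y - alpha*grad = 0.3487
  prox(v) = soft_thresh(0.3487, 0.0919) = 0.2568
Iteration 4: beta = 0.6, y = 0.2568 + 0.6*(0.2568 + 0.1522) = 0.5022
  grad(y) = 6.0352, v = y - alpha*grad = 0.2777
  prox(v) = soft_thresh(0.2777, 0.0919) = 0.1858
f(x_4) = 8*0.1858^2 - 2*0.1858 + 2.47*|0.1858| = 0.3635


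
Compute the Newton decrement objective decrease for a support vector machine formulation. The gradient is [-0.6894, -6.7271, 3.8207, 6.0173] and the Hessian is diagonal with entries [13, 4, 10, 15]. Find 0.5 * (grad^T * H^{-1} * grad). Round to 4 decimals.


Step 1: H is diagonal, so H^(-1) * g = [-0.053, -1.6818, 0.3821, 0.4012].
Step 2: g^T H^(-1) g = sum_i g_i^2 / H_ii
  = (-0.6894)^2/13 + (-6.7271)^2/4 + (3.8207)^2/10 + (6.0173)^2/15
  = 0.0366 + 11.3135 + 1.4598 + 2.4139 = 15.2237
Step 3: Objective decrease = 0.5 * g^T H^(-1) g = 7.6118


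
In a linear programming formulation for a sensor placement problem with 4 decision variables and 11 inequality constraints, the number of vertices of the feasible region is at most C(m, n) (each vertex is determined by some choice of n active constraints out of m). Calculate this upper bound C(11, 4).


Each vertex corresponds to some choice of n active constraints out of m, so the number of vertices is at most C(m, n) = m! / (n!(m-n)!).
m = 11, n = 4
Numerator: 11 * 10 * 9 * 8
Denominator: 4! = 24
C(11, 4) = 330


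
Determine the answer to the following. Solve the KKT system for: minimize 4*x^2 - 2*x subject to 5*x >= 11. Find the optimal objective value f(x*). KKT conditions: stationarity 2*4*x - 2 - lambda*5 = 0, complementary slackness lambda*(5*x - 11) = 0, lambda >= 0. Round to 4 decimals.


Step 1: Try lambda = 0 (constraint inactive).
x_unc = 2/(2*4) = 0.25
Check: 5*0.25 = 1.25 < 11 -- violated!
Step 2: Constraint must be active: 5*x = 11
x* = 11/5 = 2.2
lambda = (2*4*2.2 - 2)/5 = 3.12
Step 3: Compute optimal value.
f(x*) = 4*2.2^2 - 2*2.2 = 14.96


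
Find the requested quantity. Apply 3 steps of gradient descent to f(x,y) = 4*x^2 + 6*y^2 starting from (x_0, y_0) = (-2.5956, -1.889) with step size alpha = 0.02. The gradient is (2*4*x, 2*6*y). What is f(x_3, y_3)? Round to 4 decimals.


Gradient descent on f(x,y) = 4*x^2 + 6*y^2.
Starting point: (-2.5956, -1.889), alpha = 0.02
Step 1: grad_x = 2*4*-2.5956 = -20.7648, grad_y = 2*6*-1.889 = -22.668
  x_1 = -2.5956 - 0.02*-20.7648 = -2.1803
  y_1 = -1.889 - 0.02*-22.668 = -1.4356
Step 2: grad_x = 2*4*-2.1803 = -17.4424, grad_y = 2*6*-1.4356 = -17.2277
  x_2 = -2.1803 - 0.02*-17.4424 = -1.8315
  y_2 = -1.4356 - 0.02*-17.2277 = -1.0911
Step 3: grad_x = 2*4*-1.8315 = -14.6516, grad_y = 2*6*-1.0911 = -13.093
  x_3 = -1.8315 - 0.02*-14.6516 = -1.5384
  y_3 = -1.0911 - 0.02*-13.093 = -0.8292
f(-1.5384, -0.8292) = 4*(-1.5384)^2 + 6*(-0.8292)^2 = 13.5927


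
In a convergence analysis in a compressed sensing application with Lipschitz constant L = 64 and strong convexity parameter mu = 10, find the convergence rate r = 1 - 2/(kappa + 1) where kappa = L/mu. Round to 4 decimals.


Step 1: Compute the condition number.
kappa = L/mu = 64/10 = 6.4
Step 2: Compute the convergence rate.
r = 1 - 2/(kappa + 1) = 1 - 2*mu/(L + mu) = (L - mu)/(L + mu) = 54/74 = 0.7297


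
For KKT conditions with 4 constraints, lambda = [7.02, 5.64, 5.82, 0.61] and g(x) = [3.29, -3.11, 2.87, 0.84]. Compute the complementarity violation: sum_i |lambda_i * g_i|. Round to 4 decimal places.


KKT complementary slackness check:
lambda_1 * g_1 = 7.02 * 3.29 = 23.0958
lambda_2 * g_2 = 5.64 * -3.11 = -17.5404
lambda_3 * g_3 = 5.82 * 2.87 = 16.7034
lambda_4 * g_4 = 0.61 * 0.84 = 0.5124
Total violation = 23.0958 + 17.5404 + 16.7034 + 0.5124 = 57.852


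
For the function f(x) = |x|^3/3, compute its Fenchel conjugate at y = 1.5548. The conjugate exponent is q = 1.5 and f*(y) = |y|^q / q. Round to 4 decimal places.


The conjugate exponent q satisfies 1/p + 1/q = 1.
p = 3, so q = 3/(3 - 1) = 1.5
|y|^q = 1.5548^1.5 = 1.9387
f*(1.5548) = 1.9387 / 1.5 = 1.2925


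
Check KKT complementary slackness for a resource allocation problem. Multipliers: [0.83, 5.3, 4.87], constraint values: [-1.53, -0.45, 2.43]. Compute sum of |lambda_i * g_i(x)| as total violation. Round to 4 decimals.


KKT complementary slackness check:
lambda_1 * g_1 = 0.83 * -1.53 = -1.2699
lambda_2 * g_2 = 5.3 * -0.45 = -2.385
lambda_3 * g_3 = 4.87 * 2.43 = 11.8341
Total violation = 1.2699 + 2.385 + 11.8341 = 15.489


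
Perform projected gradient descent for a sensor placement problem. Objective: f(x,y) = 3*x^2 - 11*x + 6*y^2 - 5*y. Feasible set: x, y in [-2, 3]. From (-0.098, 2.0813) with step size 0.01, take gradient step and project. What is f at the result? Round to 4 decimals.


Step 1: Compute gradient at (-0.098, 2.0813).
grad_x = 2*3*-0.098 - 11 = -11.588
grad_y = 2*6*2.0813 - 5 = 19.9756
Step 2: Gradient step.
x_raw = -0.098 - 0.01*-11.588 = 0.0179
y_raw = 2.0813 - 0.01*19.9756 = 1.8815
Step 3: Project onto [-2, 3].
x_proj = clip(0.0179) = 0.0179
y_proj = clip(1.8815) = 1.8815
Step 4: Evaluate f.
f(0.0179, 1.8815) = 11.6378


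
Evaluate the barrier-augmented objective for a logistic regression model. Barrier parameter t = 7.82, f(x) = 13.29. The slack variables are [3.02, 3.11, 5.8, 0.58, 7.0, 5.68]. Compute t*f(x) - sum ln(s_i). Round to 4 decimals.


Step 1: Compute log-barrier.
ln values: [1.1053, 1.1346, 1.7579, -0.5447, 1.9459, 1.737]
phi = -(1.1053 + 1.1346 + 1.7579 - 0.5447 + 1.9459 + 1.737) = -7.1359
Step 2: Compute augmented objective.
t*f(x) = 7.82*13.29 = 103.9278
Total = 103.9278 - 7.1359 = 96.7919


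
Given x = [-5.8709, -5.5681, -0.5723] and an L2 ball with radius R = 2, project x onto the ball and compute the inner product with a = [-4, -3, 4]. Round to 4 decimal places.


Step 1: Compute ||x|| (intermediates to 6 decimals).
||x|| = sqrt((-5.8709)^2 + (-5.5681)^2 + (-0.5723)^2) = 8.111642
Step 2: Project.
Since ||x|| > R, scale = R/||x|| = 2/8.111642 = 0.246559, proj(x) = scale * x
proj(x) = [-1.447523, -1.372865, -0.141106]
Step 3: Dot product.
a^T * proj(x) = -4*(-1.447523) - 3*(-1.372865) + 4*(-0.141106) = 9.3443


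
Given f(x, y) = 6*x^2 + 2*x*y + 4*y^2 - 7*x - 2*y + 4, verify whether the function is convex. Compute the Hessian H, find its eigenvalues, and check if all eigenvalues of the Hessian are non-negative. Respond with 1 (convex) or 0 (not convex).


The Hessian of f(x,y) = 6*x^2 + 2*x*y + 4*y^2 - 7*x - 2*y + 4 is:
H = [[12, 2], [2, 8]]
Trace = 12 + 8 = 20
Determinant = 12*8 - (2)^2 = 92
Discriminant = (20)^2 - 4*92 = 32.0
Eigenvalues: lambda_1 = 7.1716, lambda_2 = 12.8284
The function is convex.

1


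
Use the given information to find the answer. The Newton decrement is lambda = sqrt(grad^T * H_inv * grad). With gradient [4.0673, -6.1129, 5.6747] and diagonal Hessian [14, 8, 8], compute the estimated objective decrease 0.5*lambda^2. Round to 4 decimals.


Step 1: H is diagonal, so H^(-1) * g = [0.2905, -0.7641, 0.7093].
Step 2: g^T H^(-1) g = sum_i g_i^2 / H_ii
  = (4.0673)^2/14 + (-6.1129)^2/8 + (5.6747)^2/8
  = 1.1816 + 4.6709 + 4.0253 = 9.8779
Step 3: Objective decrease = 0.5 * g^T H^(-1) g = 4.9389


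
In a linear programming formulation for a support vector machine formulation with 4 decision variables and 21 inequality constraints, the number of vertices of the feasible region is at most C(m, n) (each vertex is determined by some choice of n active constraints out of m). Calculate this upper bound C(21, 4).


Each vertex corresponds to some choice of n active constraints out of m, so the number of vertices is at most C(m, n) = m! / (n!(m-n)!).
m = 21, n = 4
Numerator: 21 * 20 * 19 * 18
Denominator: 4! = 24
C(21, 4) = 5985


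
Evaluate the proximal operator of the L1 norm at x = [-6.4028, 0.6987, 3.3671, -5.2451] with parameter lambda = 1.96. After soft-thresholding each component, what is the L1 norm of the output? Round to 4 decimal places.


Soft-thresholding with lambda = 1.96:
prox(-6.4028) = sign(-6.4028)*max(|-6.4028| - 1.96, 0) = -4.4428
prox(0.6987) = sign(0.6987)*max(|0.6987| - 1.96, 0) = 0.0
prox(3.3671) = sign(3.3671)*max(|3.3671| - 1.96, 0) = 1.4071
prox(-5.2451) = sign(-5.2451)*max(|-5.2451| - 1.96, 0) = -3.2851
prox(x) = [-4.4428, 0.0, 1.4071, -3.2851]
||prox(x)||_1 = 4.4428 + 0.0 + 1.4071 + 3.2851 = 9.135


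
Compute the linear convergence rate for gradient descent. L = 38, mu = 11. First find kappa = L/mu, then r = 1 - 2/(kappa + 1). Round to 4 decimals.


Step 1: Compute the condition number.
kappa = L/mu = 38/11 = 3.4545
Step 2: Compute the convergence rate.
r = 1 - 2/(kappa + 1) = 1 - 2*mu/(L + mu) = (L - mu)/(L + mu) = 27/49 = 0.551


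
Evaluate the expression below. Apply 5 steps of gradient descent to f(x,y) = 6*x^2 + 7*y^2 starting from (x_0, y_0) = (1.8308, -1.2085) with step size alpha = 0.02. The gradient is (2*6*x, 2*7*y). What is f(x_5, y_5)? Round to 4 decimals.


Gradient descent on f(x,y) = 6*x^2 + 7*y^2.
Starting point: (1.8308, -1.2085), alpha = 0.02
Step 1: grad_x = 2*6*1.8308 = 21.9696, grad_y = 2*7*-1.2085 = -16.919
  x_1 = 1.8308 - 0.02*21.9696 = 1.3914
  y_1 = -1.2085 - 0.02*-16.919 = -0.8701
Step 2: grad_x = 2*6*1.3914 = 16.6969, grad_y = 2*7*-0.8701 = -12.1817
  x_2 = 1.3914 - 0.02*16.6969 = 1.0575
  y_2 = -0.8701 - 0.02*-12.1817 = -0.6265
Step 3: grad_x = 2*6*1.0575 = 12.6896, grad_y = 2*7*-0.6265 = -8.7708
  x_3 = 1.0575 - 0.02*12.6896 = 0.8037
  y_3 = -0.6265 - 0.02*-8.7708 = -0.4511
Step 4: grad_x = 2*6*0.8037 = 9.6441, grad_y = 2*7*-0.4511 = -6.315
  x_4 = 0.8037 - 0.02*9.6441 = 0.6108
  y_4 = -0.4511 - 0.02*-6.315 = -0.3248
Step 5: grad_x = 2*6*0.6108 = 7.3295, grad_y = 2*7*-0.3248 = -4.5468
  x_5 = 0.6108 - 0.02*7.3295 = 0.4642
  y_5 = -0.3248 - 0.02*-4.5468 = -0.2338
f(0.4642, -0.2338) = 6*0.4642^2 + 7*(-0.2338)^2 = 1.6757


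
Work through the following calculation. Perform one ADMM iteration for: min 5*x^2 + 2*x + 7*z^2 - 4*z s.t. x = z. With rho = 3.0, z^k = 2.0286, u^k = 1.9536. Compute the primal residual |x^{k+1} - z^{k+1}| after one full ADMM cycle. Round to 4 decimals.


ADMM iteration with rho = 3.0, z^k = 2.0286, u^k = 1.9536
Step 1: x-update.
Minimize 5*x^2 + 2*x + (3.0/2)*(x - 2.0286 + 1.9536)^2
FOC: (2*5 + 3.0)*x = -2 + 3.0*(2.0286 - 1.9536)
x^{k+1} = -0.1365
Step 2: z-update.
Minimize 7*z^2 - 4*z + (3.0/2)*(-0.1365 - z + 1.9536)^2
FOC: (2*7 + 3.0)*z = 4 + 3.0*(-0.1365 + 1.9536)
z^{k+1} = 0.556
Step 3: u-update.
u^{k+1} = 1.9536 - 0.1365 - 0.556 = 1.2611
Step 4: Primal residual = |-0.1365 - 0.556| = 0.6925


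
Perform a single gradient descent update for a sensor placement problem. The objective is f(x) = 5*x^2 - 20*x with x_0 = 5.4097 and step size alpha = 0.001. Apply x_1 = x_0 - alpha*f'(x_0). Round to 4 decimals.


We compute the gradient at x_0 and apply the update.
f'(x) = 10*x - 20
f'(5.4097) = 10*5.4097 - 20 = 34.097
x_1 = 5.4097 - 0.001*34.097 = 5.3756


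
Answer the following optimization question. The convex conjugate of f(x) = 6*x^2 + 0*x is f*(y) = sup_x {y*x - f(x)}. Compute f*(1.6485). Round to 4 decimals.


f*(y) = sup_x {y*x - a*x^2 - b*x} = sup_x {(y-b)*x - a*x^2}
FOC: (y - b) - 2a*x = 0 => x* = (y - b)/(2a)
x* = (1.6485 - 0)/(2*6) = 0.1374
f*(1.6485) = (y-b)^2/(4a) = (1.6485 - 0)^2/(4*6)
= 2.7176/24 = 0.1132


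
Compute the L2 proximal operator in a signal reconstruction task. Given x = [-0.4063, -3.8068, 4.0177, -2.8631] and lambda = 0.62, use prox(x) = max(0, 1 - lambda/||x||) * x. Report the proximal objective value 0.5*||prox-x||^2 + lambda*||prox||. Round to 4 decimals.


Step 1: Compute ||x||.
||x|| = 6.2447
Step 2: Compute scaling factor.
scale = max(0, 1 - 0.62/6.2447) = 0.9007
Step 3: prox(x) = [-0.366, -3.4288, 3.6188, -2.5788]
||prox(x)|| = 5.6247
Step 4: Proximal objective.
0.5*||prox-x||^2 = 0.1922
lambda*||prox|| = 3.4873
Total = 3.6795


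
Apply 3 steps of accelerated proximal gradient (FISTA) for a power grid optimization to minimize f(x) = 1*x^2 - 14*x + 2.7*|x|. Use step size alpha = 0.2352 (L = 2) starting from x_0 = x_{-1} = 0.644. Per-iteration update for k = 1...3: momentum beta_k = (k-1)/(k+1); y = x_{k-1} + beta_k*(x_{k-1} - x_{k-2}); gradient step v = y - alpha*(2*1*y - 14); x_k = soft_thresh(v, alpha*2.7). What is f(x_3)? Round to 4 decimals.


FISTA on f(x) = 1*x^2 - 14*x + 2.7*|x|
L = 2, alpha = 0.2352
Iteration 1: beta = 0.0, y = 0.644 + 0.0*(0.644 - 0.644) = 0.644
  grad(y) = -12.712, v = y - alpha*grad = 3.6339
  prox(v) = soft_thresh(3.6339, 0.635) = 2.9988
Iteration 2: beta = 0.3333, y = 2.9988 + 0.3333*(2.9988 - 0.644) = 3.7838
  grad(y) = -6.4325, v = y - alpha*grad = 5.2967
  prox(v) = soft_thresh(5.2967, 0.635) = 4.6616
Iteration 3: beta = 0.5, y = 4.6616 + 0.5*(4.6616 - 2.9988) = 5.4931
  grad(y) = -3.0139, v = y - alpha*grad = 6.2019
  prox(v) = soft_thresh(6.2019, 0.635) = 5.5669
f(x_3) = 1*5.5669^2 - 14*5.5669 + 2.7*|5.5669| = -31.9156


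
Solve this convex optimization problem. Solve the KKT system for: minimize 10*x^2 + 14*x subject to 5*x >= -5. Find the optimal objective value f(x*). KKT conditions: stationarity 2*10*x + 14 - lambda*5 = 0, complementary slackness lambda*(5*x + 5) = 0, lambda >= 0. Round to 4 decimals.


Step 1: Try lambda = 0 (constraint inactive).
Stationarity: 2*10*x + 14 = 0
x* = -14/(2*10) = -0.7
Check constraint: 5*-0.7 = -3.5 >= -5 -- satisfied.
Step 2: Compute optimal value.
f(x*) = 10*(-0.7)^2 + 14*(-0.7) = -4.9


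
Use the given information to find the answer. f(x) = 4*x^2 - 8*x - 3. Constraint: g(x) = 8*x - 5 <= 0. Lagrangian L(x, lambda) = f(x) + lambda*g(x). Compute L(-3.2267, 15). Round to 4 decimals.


Step 1: Evaluate f(x).
f(-3.2267) = 4*(-3.2267)^2 - 8*(-3.2267) - 3 = 64.46
Step 2: Evaluate g(x).
g(-3.2267) = 8*-3.2267 - 5 = -30.8136
Step 3: Compute Lagrangian.
L = 64.46 + 15*-30.8136 = -397.744


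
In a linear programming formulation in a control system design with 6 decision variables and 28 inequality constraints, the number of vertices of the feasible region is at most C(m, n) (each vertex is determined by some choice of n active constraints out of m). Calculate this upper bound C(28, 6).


Each vertex corresponds to some choice of n active constraints out of m, so the number of vertices is at most C(m, n) = m! / (n!(m-n)!).
m = 28, n = 6
Numerator: 28 * 27 * 26 * 25 * 24 * 23
Denominator: 6! = 720
C(28, 6) = 376740


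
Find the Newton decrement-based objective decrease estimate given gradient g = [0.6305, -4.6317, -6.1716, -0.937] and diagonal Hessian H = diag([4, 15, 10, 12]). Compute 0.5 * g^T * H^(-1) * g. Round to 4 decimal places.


Step 1: H is diagonal, so H^(-1) * g = [0.1576, -0.3088, -0.6172, -0.0781].
Step 2: g^T H^(-1) g = sum_i g_i^2 / H_ii
  = (0.6305)^2/4 + (-4.6317)^2/15 + (-6.1716)^2/10 + (-0.937)^2/12
  = 0.0994 + 1.4302 + 3.8089 + 0.0732 = 5.4116
Step 3: Objective decrease = 0.5 * g^T H^(-1) g = 2.7058


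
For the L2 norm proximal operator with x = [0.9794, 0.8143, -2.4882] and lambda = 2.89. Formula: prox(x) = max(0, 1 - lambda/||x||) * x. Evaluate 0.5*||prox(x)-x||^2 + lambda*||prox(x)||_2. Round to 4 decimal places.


Step 1: Compute ||x||.
||x|| = 2.7953
Step 2: Compute scaling factor.
scale = max(0, 1 - 2.89/2.7953) = 0.0
Step 3: prox(x) = [0.0, 0.0, -0.0]
||prox(x)|| = 0.0
Step 4: Proximal objective.
0.5*||prox-x||^2 = 3.9067
lambda*||prox|| = 0.0
Total = 3.9067


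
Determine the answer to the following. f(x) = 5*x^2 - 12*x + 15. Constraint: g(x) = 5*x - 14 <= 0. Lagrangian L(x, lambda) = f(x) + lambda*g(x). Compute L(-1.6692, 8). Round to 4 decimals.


Step 1: Evaluate f(x).
f(-1.6692) = 5*(-1.6692)^2 - 12*(-1.6692) + 15 = 48.9615
Step 2: Evaluate g(x).
g(-1.6692) = 5*-1.6692 - 14 = -22.346
Step 3: Compute Lagrangian.
L = 48.9615 + 8*-22.346 = -129.8065


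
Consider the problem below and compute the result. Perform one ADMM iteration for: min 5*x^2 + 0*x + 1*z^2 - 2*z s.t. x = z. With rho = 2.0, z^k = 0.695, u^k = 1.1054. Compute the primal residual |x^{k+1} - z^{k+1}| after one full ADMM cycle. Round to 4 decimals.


ADMM iteration with rho = 2.0, z^k = 0.695, u^k = 1.1054
Step 1: x-update.
Minimize 5*x^2 + 0*x + (2.0/2)*(x - 0.695 + 1.1054)^2
FOC: (2*5 + 2.0)*x = 0 + 2.0*(0.695 - 1.1054)
x^{k+1} = -0.0684
Step 2: z-update.
Minimize 1*z^2 - 2*z + (2.0/2)*(-0.0684 - z + 1.1054)^2
FOC: (2*1 + 2.0)*z = 2 + 2.0*(-0.0684 + 1.1054)
z^{k+1} = 1.0185
Step 3: u-update.
u^{k+1} = 1.1054 - 0.0684 - 1.0185 = 0.0185
Step 4: Primal residual = |-0.0684 - 1.0185| = 1.0869


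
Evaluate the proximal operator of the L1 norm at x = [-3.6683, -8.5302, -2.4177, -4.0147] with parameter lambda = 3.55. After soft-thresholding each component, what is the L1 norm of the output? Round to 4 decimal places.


Soft-thresholding with lambda = 3.55:
prox(-3.6683) = sign(-3.6683)*max(|-3.6683| - 3.55, 0) = -0.1183
prox(-8.5302) = sign(-8.5302)*max(|-8.5302| - 3.55, 0) = -4.9802
prox(-2.4177) = sign(-2.4177)*max(|-2.4177| - 3.55, 0) = 0.0
prox(-4.0147) = sign(-4.0147)*max(|-4.0147| - 3.55, 0) = -0.4647
prox(x) = [-0.1183, -4.9802, 0.0, -0.4647]
||prox(x)||_1 = 0.1183 + 4.9802 + 0.0 + 0.4647 = 5.5632


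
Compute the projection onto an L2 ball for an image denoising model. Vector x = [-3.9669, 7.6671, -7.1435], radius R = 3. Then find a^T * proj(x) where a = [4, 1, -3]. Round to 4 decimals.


Step 1: Compute ||x|| (intermediates to 6 decimals).
||x|| = sqrt((-3.9669)^2 + 7.6671^2 + (-7.1435)^2) = 11.204923
Step 2: Project.
Since ||x|| > R, scale = R/||x|| = 3/11.204923 = 0.267739, proj(x) = scale * x
proj(x) = [-1.062094, 2.052782, -1.912594]
Step 3: Dot product.
a^T * proj(x) = 4*(-1.062094) + 1*2.052782 - 3*(-1.912594) = 3.5422


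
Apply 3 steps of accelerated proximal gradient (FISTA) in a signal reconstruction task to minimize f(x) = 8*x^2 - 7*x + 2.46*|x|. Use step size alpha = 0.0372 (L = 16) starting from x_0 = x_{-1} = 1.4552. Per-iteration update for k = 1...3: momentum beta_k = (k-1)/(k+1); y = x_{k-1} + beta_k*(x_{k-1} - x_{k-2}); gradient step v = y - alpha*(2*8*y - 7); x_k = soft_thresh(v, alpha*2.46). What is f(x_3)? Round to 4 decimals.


FISTA on f(x) = 8*x^2 - 7*x + 2.46*|x|
L = 16, alpha = 0.0372
Iteration 1: beta = 0.0, y = 1.4552 + 0.0*(1.4552 - 1.4552) = 1.4552
  grad(y) = 16.2832, v = y - alpha*grad = 0.8495
  prox(v) = soft_thresh(0.8495, 0.0915) = 0.758
Iteration 2: beta = 0.3333, y = 0.758 + 0.3333*(0.758 - 1.4552) = 0.5255
  grad(y) = 1.4086, v = y - alpha*grad = 0.4731
  prox(v) = soft_thresh(0.4731, 0.0915) = 0.3816
Iteration 3: beta = 0.5, y = 0.3816 + 0.5*(0.3816 - 0.758) = 0.1935
  grad(y) = -3.9046, v = y - alpha*grad = 0.3387
  prox(v) = soft_thresh(0.3387, 0.0915) = 0.2472
f(x_3) = 8*0.2472^2 - 7*0.2472 + 2.46*|0.2472| = -0.6334


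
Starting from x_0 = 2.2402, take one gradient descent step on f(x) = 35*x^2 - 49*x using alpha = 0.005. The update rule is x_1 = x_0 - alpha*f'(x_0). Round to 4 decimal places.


We compute the gradient at x_0 and apply the update.
f'(x) = 70*x - 49
f'(2.2402) = 70*2.2402 - 49 = 107.814
x_1 = 2.2402 - 0.005*107.814 = 1.7011


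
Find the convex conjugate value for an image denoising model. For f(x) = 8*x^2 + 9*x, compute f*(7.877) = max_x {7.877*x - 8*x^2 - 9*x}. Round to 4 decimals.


f*(y) = sup_x {y*x - a*x^2 - b*x} = sup_x {(y-b)*x - a*x^2}
FOC: (y - b) - 2a*x = 0 => x* = (y - b)/(2a)
x* = (7.877 - 9)/(2*8) = -0.0702
f*(7.877) = (y-b)^2/(4a) = (7.877 - 9)^2/(4*8)
= 1.2611/32 = 0.0394


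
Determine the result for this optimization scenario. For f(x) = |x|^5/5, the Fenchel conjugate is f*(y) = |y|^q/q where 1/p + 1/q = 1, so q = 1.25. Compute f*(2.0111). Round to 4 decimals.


The conjugate exponent q satisfies 1/p + 1/q = 1.
p = 5, so q = 5/(5 - 1) = 1.25
|y|^q = 2.0111^1.25 = 2.3949
f*(2.0111) = 2.3949 / 1.25 = 1.9159


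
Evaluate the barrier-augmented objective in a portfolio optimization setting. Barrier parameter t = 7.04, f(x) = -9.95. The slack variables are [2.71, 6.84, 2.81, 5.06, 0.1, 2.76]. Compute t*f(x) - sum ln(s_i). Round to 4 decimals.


Step 1: Compute log-barrier.
ln values: [0.9969, 1.9228, 1.0332, 1.6214, -2.3026, 1.0152]
phi = -(0.9969 + 1.9228 + 1.0332 + 1.6214 - 2.3026 + 1.0152) = -4.2869
Step 2: Compute augmented objective.
t*f(x) = 7.04*-9.95 = -70.048
Total = -70.048 - 4.2869 = -74.3349


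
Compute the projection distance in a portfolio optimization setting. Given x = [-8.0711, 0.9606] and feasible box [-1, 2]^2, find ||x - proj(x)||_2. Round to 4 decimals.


Project each component onto [-1, 2].
clip(-8.0711) = -1.0, clip(0.9606) = 0.9606
Projection = [-1.0, 0.9606]
Squared diffs: [50.0005, 0.0]
Distance = sqrt(50.0005) = 7.0711


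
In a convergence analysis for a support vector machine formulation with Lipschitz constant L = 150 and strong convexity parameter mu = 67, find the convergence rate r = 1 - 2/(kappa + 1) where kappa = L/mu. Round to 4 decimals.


Step 1: Compute the condition number.
kappa = L/mu = 150/67 = 2.2388
Step 2: Compute the convergence rate.
r = 1 - 2/(kappa + 1) = 1 - 2*mu/(L + mu) = (L - mu)/(L + mu) = 83/217 = 0.3825


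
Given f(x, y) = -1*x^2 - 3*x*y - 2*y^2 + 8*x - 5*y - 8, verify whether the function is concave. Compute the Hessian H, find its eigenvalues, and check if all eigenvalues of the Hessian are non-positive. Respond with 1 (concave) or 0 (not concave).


The Hessian of f(x,y) = -1*x^2 - 3*x*y - 2*y^2 + 8*x - 5*y - 8 is:
H = [[-2, -3], [-3, -4]]
Trace = -2 - 4 = -6
Determinant = -2*-4 - (-3)^2 = -1
Discriminant = (-6)^2 - 4*-1 = 40.0
Eigenvalues: lambda_1 = -6.1623, lambda_2 = 0.1623
The function is not concave.

0


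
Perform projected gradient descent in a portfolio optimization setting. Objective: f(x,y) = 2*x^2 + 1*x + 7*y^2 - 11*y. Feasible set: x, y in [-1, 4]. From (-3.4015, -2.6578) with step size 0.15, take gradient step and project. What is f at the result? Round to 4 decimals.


Step 1: Compute gradient at (-3.4015, -2.6578).
grad_x = 2*2*-3.4015 + 1 = -12.606
grad_y = 2*7*-2.6578 - 11 = -48.2092
Step 2: Gradient step.
x_raw = -3.4015 - 0.15*-12.606 = -1.5106
y_raw = -2.6578 - 0.15*-48.2092 = 4.5736
Step 3: Project onto [-1, 4].
x_proj = clip(-1.5106) = -1.0
y_proj = clip(4.5736) = 4.0
Step 4: Evaluate f.
f(-1.0, 4.0) = 69.0


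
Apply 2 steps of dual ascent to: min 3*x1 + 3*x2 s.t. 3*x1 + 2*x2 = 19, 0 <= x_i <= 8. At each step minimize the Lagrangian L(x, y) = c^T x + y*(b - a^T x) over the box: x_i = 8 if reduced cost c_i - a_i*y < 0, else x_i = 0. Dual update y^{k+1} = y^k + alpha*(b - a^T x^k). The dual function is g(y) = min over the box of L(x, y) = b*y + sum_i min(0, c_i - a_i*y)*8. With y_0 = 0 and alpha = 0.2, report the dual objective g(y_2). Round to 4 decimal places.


Dual ascent for LP: min 3*x1 + 3*x2, 3*x1 + 2*x2 = 19, 0 <= x_i <= 8
Step 1: y^k = 0.0, reduced costs: (3.0, 3.0)
  x^k = (0.0, 0.0), subgradient = b - a^T x = 19.0
  y^{k+1} = 0.0 + 0.2*19.0 = 3.8
Step 2: y^k = 3.8, reduced costs: (-8.4, -4.6)
  x^k = (8.0, 8.0), subgradient = b - a^T x = -21.0
  y^{k+1} = 3.8 + 0.2*-21.0 = -0.4
Dual objective at y_2 = -0.4: reduced costs (4.2, 3.8), box minimizer x = (0.0, 0.0)
g(y_2) = b*y + (c1 - a1*y)*x1 + (c2 - a2*y)*x2 = 19*(-0.4) + 4.2*0.0 + 3.8*0.0 = -7.6 + 0.0 + 0.0 = -7.6


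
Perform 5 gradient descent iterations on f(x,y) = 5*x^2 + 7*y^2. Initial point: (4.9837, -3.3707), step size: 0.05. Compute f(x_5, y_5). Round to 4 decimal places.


Gradient descent on f(x,y) = 5*x^2 + 7*y^2.
Starting point: (4.9837, -3.3707), alpha = 0.05
Step 1: grad_x = 2*5*4.9837 = 49.837, grad_y = 2*7*-3.3707 = -47.1898
  x_1 = 4.9837 - 0.05*49.837 = 2.4919
  y_1 = -3.3707 - 0.05*-47.1898 = -1.0112
Step 2: grad_x = 2*5*2.4919 = 24.9185, grad_y = 2*7*-1.0112 = -14.1569
  x_2 = 2.4919 - 0.05*24.9185 = 1.2459
  y_2 = -1.0112 - 0.05*-14.1569 = -0.3034
Step 3: grad_x = 2*5*1.2459 = 12.4593, grad_y = 2*7*-0.3034 = -4.2471
  x_3 = 1.2459 - 0.05*12.4593 = 0.623
  y_3 = -0.3034 - 0.05*-4.2471 = -0.091
Step 4: grad_x = 2*5*0.623 = 6.2296, grad_y = 2*7*-0.091 = -1.2741
  x_4 = 0.623 - 0.05*6.2296 = 0.3115
  y_4 = -0.091 - 0.05*-1.2741 = -0.0273
Step 5: grad_x = 2*5*0.3115 = 3.1148, grad_y = 2*7*-0.0273 = -0.3822
  x_5 = 0.3115 - 0.05*3.1148 = 0.1557
  y_5 = -0.0273 - 0.05*-0.3822 = -0.0082
f(0.1557, -0.0082) = 5*0.1557^2 + 7*(-0.0082)^2 = 0.1217


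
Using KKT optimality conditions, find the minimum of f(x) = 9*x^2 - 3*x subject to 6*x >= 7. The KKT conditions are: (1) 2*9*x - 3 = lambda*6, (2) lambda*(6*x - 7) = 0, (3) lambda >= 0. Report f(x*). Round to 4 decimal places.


Step 1: Try lambda = 0 (constraint inactive).
x_unc = 3/(2*9) = 0.1667
Check: 6*0.1667 = 1.0002 < 7 -- violated!
Step 2: Constraint must be active: 6*x = 7
x* = 7/6 = 1.1667 (rounded; the exact value 7/6 is used below)
lambda = (2*9*(7/6) - 3)/6 = 3.0
Step 3: Compute optimal value.
f(x*) = 9*(7/6)^2 - 3*(7/6) = 8.75


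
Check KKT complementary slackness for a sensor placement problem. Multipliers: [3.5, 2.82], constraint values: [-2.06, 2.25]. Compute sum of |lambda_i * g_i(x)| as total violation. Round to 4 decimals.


KKT complementary slackness check:
lambda_1 * g_1 = 3.5 * -2.06 = -7.21
lambda_2 * g_2 = 2.82 * 2.25 = 6.345
Total violation = 7.21 + 6.345 = 13.555


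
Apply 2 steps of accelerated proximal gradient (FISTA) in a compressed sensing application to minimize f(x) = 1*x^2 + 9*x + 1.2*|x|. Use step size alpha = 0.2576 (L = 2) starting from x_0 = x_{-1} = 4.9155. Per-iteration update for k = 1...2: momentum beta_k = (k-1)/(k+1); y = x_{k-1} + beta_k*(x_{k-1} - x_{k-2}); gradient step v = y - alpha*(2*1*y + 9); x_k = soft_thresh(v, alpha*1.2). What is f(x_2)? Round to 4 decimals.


FISTA on f(x) = 1*x^2 + 9*x + 1.2*|x|
L = 2, alpha = 0.2576
Iteration 1: beta = 0.0, y = 4.9155 + 0.0*(4.9155 - 4.9155) = 4.9155
  grad(y) = 18.831, v = y - alpha*grad = 0.0646
  prox(v) = soft_thresh(0.0646, 0.3091) = 0.0
Iteration 2: beta = 0.3333, y = 0.0 + 0.3333*(0.0 - 4.9155) = -1.6385
  grad(y) = 5.723, v = y - alpha*grad = -3.1127
  prox(v) = soft_thresh(-3.1127, 0.3091) = -2.8036
f(x_2) = 1*(-2.8036)^2 + 9*(-2.8036) + 1.2*|-2.8036| = -14.008


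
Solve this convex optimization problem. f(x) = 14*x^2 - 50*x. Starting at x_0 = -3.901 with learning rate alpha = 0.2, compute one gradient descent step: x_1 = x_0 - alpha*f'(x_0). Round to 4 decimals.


We compute the gradient at x_0 and apply the update.
f'(x) = 28*x - 50
f'(-3.901) = 28*-3.901 - 50 = -159.228
x_1 = -3.901 - 0.2*-159.228 = 27.9446


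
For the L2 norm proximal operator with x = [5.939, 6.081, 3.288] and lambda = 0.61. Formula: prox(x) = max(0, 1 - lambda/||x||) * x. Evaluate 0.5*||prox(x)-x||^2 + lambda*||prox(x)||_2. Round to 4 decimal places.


Step 1: Compute ||x||.
||x|| = 9.1138
Step 2: Compute scaling factor.
scale = max(0, 1 - 0.61/9.1138) = 0.9331
Step 3: prox(x) = [5.5415, 5.674, 3.0679]
||prox(x)|| = 8.5038
Step 4: Proximal objective.
0.5*||prox-x||^2 = 0.1861
lambda*||prox|| = 5.1873
Total = 5.3734


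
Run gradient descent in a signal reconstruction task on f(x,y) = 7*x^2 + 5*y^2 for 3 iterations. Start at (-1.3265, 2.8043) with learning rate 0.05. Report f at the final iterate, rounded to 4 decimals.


Gradient descent on f(x,y) = 7*x^2 + 5*y^2.
Starting point: (-1.3265, 2.8043), alpha = 0.05
Step 1: grad_x = 2*7*-1.3265 = -18.571, grad_y = 2*5*2.8043 = 28.043
  x_1 = -1.3265 - 0.05*-18.571 = -0.398
  y_1 = 2.8043 - 0.05*28.043 = 1.4022
Step 2: grad_x = 2*7*-0.398 = -5.5713, grad_y = 2*5*1.4022 = 14.0215
  x_2 = -0.398 - 0.05*-5.5713 = -0.1194
  y_2 = 1.4022 - 0.05*14.0215 = 0.7011
Step 3: grad_x = 2*7*-0.1194 = -1.6714, grad_y = 2*5*0.7011 = 7.0108
  x_3 = -0.1194 - 0.05*-1.6714 = -0.0358
  y_3 = 0.7011 - 0.05*7.0108 = 0.3505
f(-0.0358, 0.3505) = 7*(-0.0358)^2 + 5*0.3505^2 = 0.6234


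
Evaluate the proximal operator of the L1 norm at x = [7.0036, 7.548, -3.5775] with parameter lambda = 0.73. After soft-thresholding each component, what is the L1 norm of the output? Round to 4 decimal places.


Soft-thresholding with lambda = 0.73:
prox(7.0036) = sign(7.0036)*max(|7.0036| - 0.73, 0) = 6.2736
prox(7.548) = sign(7.548)*max(|7.548| - 0.73, 0) = 6.818
prox(-3.5775) = sign(-3.5775)*max(|-3.5775| - 0.73, 0) = -2.8475
prox(x) = [6.2736, 6.818, -2.8475]
||prox(x)||_1 = 6.2736 + 6.818 + 2.8475 = 15.9391


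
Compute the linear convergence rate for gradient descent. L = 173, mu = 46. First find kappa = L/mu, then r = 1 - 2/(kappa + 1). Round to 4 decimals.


Step 1: Compute the condition number.
kappa = L/mu = 173/46 = 3.7609
Step 2: Compute the convergence rate.
r = 1 - 2/(kappa + 1) = 1 - 2*mu/(L + mu) = (L - mu)/(L + mu) = 127/219 = 0.5799


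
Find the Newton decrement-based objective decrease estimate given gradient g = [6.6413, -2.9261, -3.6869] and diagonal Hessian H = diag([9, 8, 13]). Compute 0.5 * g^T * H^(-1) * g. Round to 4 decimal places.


Step 1: H is diagonal, so H^(-1) * g = [0.7379, -0.3658, -0.2836].
Step 2: g^T H^(-1) g = sum_i g_i^2 / H_ii
  = (6.6413)^2/9 + (-2.9261)^2/8 + (-3.6869)^2/13
  = 4.9008 + 1.0703 + 1.0456 = 7.0167
Step 3: Objective decrease = 0.5 * g^T H^(-1) g = 3.5083


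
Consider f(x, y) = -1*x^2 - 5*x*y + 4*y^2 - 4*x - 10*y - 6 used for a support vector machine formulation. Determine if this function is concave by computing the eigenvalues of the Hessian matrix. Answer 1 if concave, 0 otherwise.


The Hessian of f(x,y) = -1*x^2 - 5*x*y + 4*y^2 - 4*x - 10*y - 6 is:
H = [[-2, -5], [-5, 8]]
Trace = -2 + 8 = 6
Determinant = -2*8 - (-5)^2 = -41
Discriminant = (6)^2 - 4*-41 = 200.0
Eigenvalues: lambda_1 = -4.0711, lambda_2 = 10.0711
The function is not concave.

0


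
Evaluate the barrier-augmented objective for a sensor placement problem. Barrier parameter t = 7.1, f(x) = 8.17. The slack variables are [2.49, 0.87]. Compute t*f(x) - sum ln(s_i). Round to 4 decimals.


Step 1: Compute log-barrier.
ln values: [0.9123, -0.1393]
phi = -(0.9123 - 0.1393) = -0.773
Step 2: Compute augmented objective.
t*f(x) = 7.1*8.17 = 58.007
Total = 58.007 - 0.773 = 57.234
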